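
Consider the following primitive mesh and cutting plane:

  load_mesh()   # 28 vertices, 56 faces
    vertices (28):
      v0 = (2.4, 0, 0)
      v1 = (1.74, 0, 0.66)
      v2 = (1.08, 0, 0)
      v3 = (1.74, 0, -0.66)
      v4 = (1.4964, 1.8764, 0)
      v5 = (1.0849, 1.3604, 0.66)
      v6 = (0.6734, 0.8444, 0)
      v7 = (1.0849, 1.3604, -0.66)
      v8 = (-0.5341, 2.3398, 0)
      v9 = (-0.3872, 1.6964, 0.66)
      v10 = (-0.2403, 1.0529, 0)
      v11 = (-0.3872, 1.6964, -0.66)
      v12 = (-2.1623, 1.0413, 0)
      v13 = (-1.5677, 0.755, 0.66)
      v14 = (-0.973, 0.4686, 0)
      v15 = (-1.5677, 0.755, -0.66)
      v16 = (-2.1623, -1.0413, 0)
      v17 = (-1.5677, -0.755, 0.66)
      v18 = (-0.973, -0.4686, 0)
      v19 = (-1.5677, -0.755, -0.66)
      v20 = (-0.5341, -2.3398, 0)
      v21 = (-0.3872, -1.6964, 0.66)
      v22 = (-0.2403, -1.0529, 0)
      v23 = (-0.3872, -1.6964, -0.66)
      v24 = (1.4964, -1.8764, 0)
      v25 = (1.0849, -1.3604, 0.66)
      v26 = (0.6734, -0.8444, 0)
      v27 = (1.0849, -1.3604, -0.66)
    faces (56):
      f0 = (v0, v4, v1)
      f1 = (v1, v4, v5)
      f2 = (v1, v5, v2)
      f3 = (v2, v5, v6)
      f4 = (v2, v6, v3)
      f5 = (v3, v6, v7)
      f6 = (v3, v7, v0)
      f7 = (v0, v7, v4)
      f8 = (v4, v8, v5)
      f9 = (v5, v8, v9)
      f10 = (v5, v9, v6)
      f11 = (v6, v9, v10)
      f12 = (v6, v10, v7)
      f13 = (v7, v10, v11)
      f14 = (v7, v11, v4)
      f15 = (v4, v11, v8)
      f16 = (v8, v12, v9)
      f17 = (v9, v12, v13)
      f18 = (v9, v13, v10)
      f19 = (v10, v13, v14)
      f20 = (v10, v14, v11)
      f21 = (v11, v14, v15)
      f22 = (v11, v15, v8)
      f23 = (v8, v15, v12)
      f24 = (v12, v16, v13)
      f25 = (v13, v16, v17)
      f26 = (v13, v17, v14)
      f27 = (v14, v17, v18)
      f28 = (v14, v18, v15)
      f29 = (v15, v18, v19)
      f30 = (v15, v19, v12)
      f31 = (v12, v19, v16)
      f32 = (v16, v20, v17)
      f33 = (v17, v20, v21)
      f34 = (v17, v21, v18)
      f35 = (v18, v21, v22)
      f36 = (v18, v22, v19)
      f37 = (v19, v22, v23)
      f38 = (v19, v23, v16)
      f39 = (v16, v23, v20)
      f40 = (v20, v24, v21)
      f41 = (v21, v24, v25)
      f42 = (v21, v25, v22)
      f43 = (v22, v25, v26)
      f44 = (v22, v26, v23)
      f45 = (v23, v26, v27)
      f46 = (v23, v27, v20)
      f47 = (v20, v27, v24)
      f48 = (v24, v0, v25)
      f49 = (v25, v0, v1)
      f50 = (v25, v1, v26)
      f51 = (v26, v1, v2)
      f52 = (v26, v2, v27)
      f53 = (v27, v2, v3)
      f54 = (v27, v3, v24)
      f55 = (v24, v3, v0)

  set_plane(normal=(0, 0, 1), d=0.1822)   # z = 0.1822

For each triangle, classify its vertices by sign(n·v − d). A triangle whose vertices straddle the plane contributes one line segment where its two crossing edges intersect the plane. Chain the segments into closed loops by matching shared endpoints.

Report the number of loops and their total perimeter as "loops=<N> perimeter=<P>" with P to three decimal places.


loops=2 perimeter=21.139

Straddling triangles (28 of 56):
  (v0,v4,v1) [--+] → (1.56365, 1.3584, 0.1822)–(2.2178, 0, 0.1822)  len=1.5077
  (v1,v4,v5) [+-+] → (1.56365, 1.3584, 0.1822)–(1.3828, 1.73395, 0.1822)  len=0.4168
  (v1,v5,v2) [++-] → (1.08135, 0.375553, 0.1822)–(1.2622, 0, 0.1822)  len=0.4168
  (v2,v5,v6) [-+-] → (1.08135, 0.375553, 0.1822)–(0.786999, 0.986847, 0.1822)  len=0.6785
  (v4,v8,v5) [--+] → (-0.0871579, 2.06943, 0.1822)–(1.3828, 1.73395, 0.1822)  len=1.5078
  (v5,v8,v9) [+-+] → (-0.0871579, 2.06943, 0.1822)–(-0.493547, 2.16218, 0.1822)  len=0.4168
  (v5,v9,v6) [++-] → (0.38061, 1.0796, 0.1822)–(0.786999, 0.986847, 0.1822)  len=0.4168
  (v6,v9,v10) [-+-] → (0.38061, 1.0796, 0.1822)–(-0.280853, 1.23054, 0.1822)  len=0.6785
  (v8,v12,v9) [--+] → (-1.67226, 1.22215, 0.1822)–(-0.493547, 2.16218, 0.1822)  len=1.5077
  (v9,v12,v13) [+-+] → (-1.67226, 1.22215, 0.1822)–(-1.99815, 0.962264, 0.1822)  len=0.4168
  (v9,v13,v10) [++-] → (-0.606743, 0.970662, 0.1822)–(-0.280853, 1.23054, 0.1822)  len=0.4168
  (v10,v13,v14) [-+-] → (-0.606743, 0.970662, 0.1822)–(-1.13717, 0.547664, 0.1822)  len=0.6784
  (v12,v16,v13) [--+] → (-1.99815, -0.545412, 0.1822)–(-1.99815, 0.962264, 0.1822)  len=1.5077
  (v13,v16,v17) [+-+] → (-1.99815, -0.545412, 0.1822)–(-1.99815, -0.962264, 0.1822)  len=0.4169
  (v13,v17,v14) [++-] → (-1.13717, 0.130812, 0.1822)–(-1.13717, 0.547664, 0.1822)  len=0.4169
  (v14,v17,v18) [-+-] → (-1.13717, 0.130812, 0.1822)–(-1.13717, -0.547664, 0.1822)  len=0.6785
  (v16,v20,v17) [--+] → (-0.819436, -1.9023, 0.1822)–(-1.99815, -0.962264, 0.1822)  len=1.5077
  (v17,v20,v21) [+-+] → (-0.819436, -1.9023, 0.1822)–(-0.493547, -2.16218, 0.1822)  len=0.4168
  (v17,v21,v18) [++-] → (-0.811284, -0.807547, 0.1822)–(-1.13717, -0.547664, 0.1822)  len=0.4168
  (v18,v21,v22) [-+-] → (-0.811284, -0.807547, 0.1822)–(-0.280853, -1.23054, 0.1822)  len=0.6784
  (v20,v24,v21) [--+] → (0.976412, -1.82671, 0.1822)–(-0.493547, -2.16218, 0.1822)  len=1.5078
  (v21,v24,v25) [+-+] → (0.976412, -1.82671, 0.1822)–(1.3828, -1.73395, 0.1822)  len=0.4168
  (v21,v25,v22) [++-] → (0.125536, -1.13779, 0.1822)–(-0.280853, -1.23054, 0.1822)  len=0.4168
  (v22,v25,v26) [-+-] → (0.125536, -1.13779, 0.1822)–(0.786999, -0.986847, 0.1822)  len=0.6785
  (v24,v0,v25) [--+] → (2.03695, -0.375553, 0.1822)–(1.3828, -1.73395, 0.1822)  len=1.5077
  (v25,v0,v1) [+-+] → (2.03695, -0.375553, 0.1822)–(2.2178, 0, 0.1822)  len=0.4168
  (v25,v1,v26) [++-] → (0.967846, -0.611294, 0.1822)–(0.786999, -0.986847, 0.1822)  len=0.4168
  (v26,v1,v2) [-+-] → (0.967846, -0.611294, 0.1822)–(1.2622, 0, 0.1822)  len=0.6785

Chained into 2 loop(s):
  loop 1: 14 segments, perimeter = 13.4717
  loop 2: 14 segments, perimeter = 7.6671
Total perimeter = 21.139


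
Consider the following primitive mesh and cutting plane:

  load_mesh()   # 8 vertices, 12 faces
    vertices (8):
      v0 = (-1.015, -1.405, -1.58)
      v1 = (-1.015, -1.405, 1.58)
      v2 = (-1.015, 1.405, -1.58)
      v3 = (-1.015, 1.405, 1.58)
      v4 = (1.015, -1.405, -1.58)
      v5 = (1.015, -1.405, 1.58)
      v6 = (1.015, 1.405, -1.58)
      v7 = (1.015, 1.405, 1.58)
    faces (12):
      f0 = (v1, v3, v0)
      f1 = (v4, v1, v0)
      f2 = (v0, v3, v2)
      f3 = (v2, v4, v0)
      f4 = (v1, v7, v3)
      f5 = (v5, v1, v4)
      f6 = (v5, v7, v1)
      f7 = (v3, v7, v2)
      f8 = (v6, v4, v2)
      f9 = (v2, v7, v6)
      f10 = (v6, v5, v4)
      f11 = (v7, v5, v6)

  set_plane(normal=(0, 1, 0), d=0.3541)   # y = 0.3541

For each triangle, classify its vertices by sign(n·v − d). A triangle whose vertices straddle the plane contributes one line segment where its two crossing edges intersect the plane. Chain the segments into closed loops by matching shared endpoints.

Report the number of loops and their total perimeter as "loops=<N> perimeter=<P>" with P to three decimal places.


loops=1 perimeter=10.380

Straddling triangles (8 of 12):
  (v1,v3,v0) [-+-] → (-1.015, 0.3541, 1.58)–(-1.015, 0.3541, 0.398205)  len=1.1818
  (v0,v3,v2) [-++] → (-1.015, 0.3541, 0.398205)–(-1.015, 0.3541, -1.58)  len=1.9782
  (v2,v4,v0) [+--] → (-0.255809, 0.3541, -1.58)–(-1.015, 0.3541, -1.58)  len=0.7592
  (v1,v7,v3) [-++] → (0.255809, 0.3541, 1.58)–(-1.015, 0.3541, 1.58)  len=1.2708
  (v5,v7,v1) [-+-] → (1.015, 0.3541, 1.58)–(0.255809, 0.3541, 1.58)  len=0.7592
  (v6,v4,v2) [+-+] → (1.015, 0.3541, -1.58)–(-0.255809, 0.3541, -1.58)  len=1.2708
  (v6,v5,v4) [+--] → (1.015, 0.3541, -0.398205)–(1.015, 0.3541, -1.58)  len=1.1818
  (v7,v5,v6) [+-+] → (1.015, 0.3541, 1.58)–(1.015, 0.3541, -0.398205)  len=1.9782

Chained into 1 loop(s):
  loop 1: 8 segments, perimeter = 10.3800
Total perimeter = 10.380


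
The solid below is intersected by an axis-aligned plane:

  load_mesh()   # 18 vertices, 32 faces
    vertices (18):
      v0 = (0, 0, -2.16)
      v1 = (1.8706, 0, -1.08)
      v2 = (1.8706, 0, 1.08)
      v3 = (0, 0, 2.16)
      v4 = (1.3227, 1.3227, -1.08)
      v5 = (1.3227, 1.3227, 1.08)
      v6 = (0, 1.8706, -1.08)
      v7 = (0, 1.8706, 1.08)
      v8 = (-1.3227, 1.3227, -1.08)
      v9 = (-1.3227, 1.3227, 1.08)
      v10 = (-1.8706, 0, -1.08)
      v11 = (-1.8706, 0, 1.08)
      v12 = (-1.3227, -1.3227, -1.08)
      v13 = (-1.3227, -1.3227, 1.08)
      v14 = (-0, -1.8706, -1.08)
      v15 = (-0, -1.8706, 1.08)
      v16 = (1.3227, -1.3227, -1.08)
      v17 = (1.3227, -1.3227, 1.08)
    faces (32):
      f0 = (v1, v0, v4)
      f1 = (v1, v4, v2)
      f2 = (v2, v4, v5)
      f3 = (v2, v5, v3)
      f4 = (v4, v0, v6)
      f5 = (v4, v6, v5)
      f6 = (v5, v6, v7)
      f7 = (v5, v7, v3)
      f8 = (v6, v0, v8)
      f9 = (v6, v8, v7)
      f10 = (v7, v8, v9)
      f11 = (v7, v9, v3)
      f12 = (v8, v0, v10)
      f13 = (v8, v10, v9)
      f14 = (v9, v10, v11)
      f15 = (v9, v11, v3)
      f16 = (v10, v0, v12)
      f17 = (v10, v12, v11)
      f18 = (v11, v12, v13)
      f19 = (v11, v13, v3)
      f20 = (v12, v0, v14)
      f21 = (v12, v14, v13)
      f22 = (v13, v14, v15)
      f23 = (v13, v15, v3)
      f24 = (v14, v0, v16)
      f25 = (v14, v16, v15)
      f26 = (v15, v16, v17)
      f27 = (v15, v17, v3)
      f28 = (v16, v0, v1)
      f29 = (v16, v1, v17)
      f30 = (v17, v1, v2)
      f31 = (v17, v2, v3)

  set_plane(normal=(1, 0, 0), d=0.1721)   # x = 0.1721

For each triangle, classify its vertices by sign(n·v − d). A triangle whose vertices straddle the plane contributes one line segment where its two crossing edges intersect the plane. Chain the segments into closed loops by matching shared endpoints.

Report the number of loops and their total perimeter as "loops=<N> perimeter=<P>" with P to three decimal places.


loops=1 perimeter=12.544

Straddling triangles (12 of 32):
  (v1,v0,v4) [+-+] → (0.1721, 0, -2.06064)–(0.1721, 0.1721, -2.01948)  len=0.1770
  (v2,v5,v3) [++-] → (0.1721, 0.1721, 2.01948)–(0.1721, 0, 2.06064)  len=0.1770
  (v4,v0,v6) [+--] → (0.1721, 0.1721, -2.01948)–(0.1721, 1.79931, -1.08)  len=1.8789
  (v4,v6,v5) [+-+] → (0.1721, 1.79931, -1.08)–(0.1721, 1.79931, -0.798957)  len=0.2810
  (v5,v6,v7) [+--] → (0.1721, 1.79931, -0.798957)–(0.1721, 1.79931, 1.08)  len=1.8790
  (v5,v7,v3) [+--] → (0.1721, 1.79931, 1.08)–(0.1721, 0.1721, 2.01948)  len=1.8789
  (v14,v0,v16) [--+] → (0.1721, -0.1721, -2.01948)–(0.1721, -1.79931, -1.08)  len=1.8789
  (v14,v16,v15) [-+-] → (0.1721, -1.79931, -1.08)–(0.1721, -1.79931, 0.798957)  len=1.8790
  (v15,v16,v17) [-++] → (0.1721, -1.79931, 0.798957)–(0.1721, -1.79931, 1.08)  len=0.2810
  (v15,v17,v3) [-+-] → (0.1721, -1.79931, 1.08)–(0.1721, -0.1721, 2.01948)  len=1.8789
  (v16,v0,v1) [+-+] → (0.1721, -0.1721, -2.01948)–(0.1721, 0, -2.06064)  len=0.1770
  (v17,v2,v3) [++-] → (0.1721, 0, 2.06064)–(0.1721, -0.1721, 2.01948)  len=0.1770

Chained into 1 loop(s):
  loop 1: 12 segments, perimeter = 12.5436
Total perimeter = 12.544


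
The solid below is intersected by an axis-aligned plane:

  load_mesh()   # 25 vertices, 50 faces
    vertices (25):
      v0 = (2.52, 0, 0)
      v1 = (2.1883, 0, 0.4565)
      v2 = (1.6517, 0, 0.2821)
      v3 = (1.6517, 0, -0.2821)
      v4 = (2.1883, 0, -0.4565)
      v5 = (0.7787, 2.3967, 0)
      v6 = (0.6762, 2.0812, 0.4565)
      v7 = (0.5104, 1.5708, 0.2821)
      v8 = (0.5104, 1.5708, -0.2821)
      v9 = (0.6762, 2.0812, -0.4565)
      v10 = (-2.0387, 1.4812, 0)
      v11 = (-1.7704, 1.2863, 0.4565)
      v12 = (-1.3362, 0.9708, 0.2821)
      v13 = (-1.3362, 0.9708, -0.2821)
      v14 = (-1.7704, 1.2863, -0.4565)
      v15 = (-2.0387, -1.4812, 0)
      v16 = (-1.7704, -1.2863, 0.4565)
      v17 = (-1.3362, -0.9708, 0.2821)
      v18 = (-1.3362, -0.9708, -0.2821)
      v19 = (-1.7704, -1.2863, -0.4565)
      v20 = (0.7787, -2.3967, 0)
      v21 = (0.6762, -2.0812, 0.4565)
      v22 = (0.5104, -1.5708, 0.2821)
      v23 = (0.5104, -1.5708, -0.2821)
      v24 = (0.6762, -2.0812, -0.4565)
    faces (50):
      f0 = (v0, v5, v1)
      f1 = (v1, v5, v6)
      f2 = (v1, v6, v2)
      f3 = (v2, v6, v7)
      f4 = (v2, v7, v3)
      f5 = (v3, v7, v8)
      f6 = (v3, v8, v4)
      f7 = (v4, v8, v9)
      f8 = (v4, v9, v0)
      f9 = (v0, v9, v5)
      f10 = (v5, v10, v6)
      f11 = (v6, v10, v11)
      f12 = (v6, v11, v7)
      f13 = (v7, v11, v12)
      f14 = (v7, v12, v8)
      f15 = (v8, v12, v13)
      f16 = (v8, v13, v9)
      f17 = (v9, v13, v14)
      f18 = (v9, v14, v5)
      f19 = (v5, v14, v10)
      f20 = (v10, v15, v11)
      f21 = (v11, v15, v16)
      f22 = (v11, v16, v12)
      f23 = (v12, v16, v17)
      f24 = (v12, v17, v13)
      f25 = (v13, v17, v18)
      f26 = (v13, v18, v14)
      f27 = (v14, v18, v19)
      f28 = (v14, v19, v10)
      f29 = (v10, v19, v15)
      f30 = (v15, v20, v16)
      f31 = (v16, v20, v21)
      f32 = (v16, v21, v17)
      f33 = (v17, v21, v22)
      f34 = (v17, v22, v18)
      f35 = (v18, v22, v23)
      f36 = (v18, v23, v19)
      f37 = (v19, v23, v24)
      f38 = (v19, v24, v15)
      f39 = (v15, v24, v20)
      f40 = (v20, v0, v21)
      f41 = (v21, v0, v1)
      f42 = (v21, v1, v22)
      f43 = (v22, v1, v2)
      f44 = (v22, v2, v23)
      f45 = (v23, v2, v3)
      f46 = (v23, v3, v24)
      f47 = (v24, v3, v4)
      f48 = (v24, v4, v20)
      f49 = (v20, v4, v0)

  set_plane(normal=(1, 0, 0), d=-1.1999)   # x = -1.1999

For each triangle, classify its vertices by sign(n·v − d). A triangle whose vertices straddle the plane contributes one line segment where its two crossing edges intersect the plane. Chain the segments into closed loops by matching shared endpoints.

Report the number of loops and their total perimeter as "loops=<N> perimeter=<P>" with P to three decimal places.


loops=2 perimeter=5.230

Straddling triangles (20 of 50):
  (v5,v10,v6) [+-+] → (-1.1999, 1.75376, 0)–(-1.1999, 1.66658, 0.141041)  len=0.1658
  (v6,v10,v11) [+--] → (-1.1999, 1.66658, 0.141041)–(-1.1999, 1.47166, 0.4565)  len=0.3708
  (v6,v11,v7) [+-+] → (-1.1999, 1.47166, 0.4565)–(-1.1999, 1.35746, 0.412877)  len=0.1222
  (v7,v11,v12) [+--] → (-1.1999, 1.35746, 0.412877)–(-1.1999, 1.01509, 0.2821)  len=0.3665
  (v7,v12,v8) [+-+] → (-1.1999, 1.01509, 0.2821)–(-1.1999, 1.01509, 0.240456)  len=0.0416
  (v8,v12,v13) [+--] → (-1.1999, 1.01509, 0.240456)–(-1.1999, 1.01509, -0.2821)  len=0.5226
  (v8,v13,v9) [+-+] → (-1.1999, 1.01509, -0.2821)–(-1.1999, 1.04601, -0.293912)  len=0.0331
  (v9,v13,v14) [+--] → (-1.1999, 1.04601, -0.293912)–(-1.1999, 1.47166, -0.4565)  len=0.4556
  (v9,v14,v5) [+-+] → (-1.1999, 1.47166, -0.4565)–(-1.1999, 1.53481, -0.354333)  len=0.1201
  (v5,v14,v10) [+--] → (-1.1999, 1.53481, -0.354333)–(-1.1999, 1.75376, 0)  len=0.4165
  (v15,v20,v16) [-+-] → (-1.1999, -1.75376, 0)–(-1.1999, -1.53481, 0.354333)  len=0.4165
  (v16,v20,v21) [-++] → (-1.1999, -1.53481, 0.354333)–(-1.1999, -1.47166, 0.4565)  len=0.1201
  (v16,v21,v17) [-+-] → (-1.1999, -1.47166, 0.4565)–(-1.1999, -1.04601, 0.293912)  len=0.4556
  (v17,v21,v22) [-++] → (-1.1999, -1.04601, 0.293912)–(-1.1999, -1.01509, 0.2821)  len=0.0331
  (v17,v22,v18) [-+-] → (-1.1999, -1.01509, 0.2821)–(-1.1999, -1.01509, -0.240456)  len=0.5226
  (v18,v22,v23) [-++] → (-1.1999, -1.01509, -0.240456)–(-1.1999, -1.01509, -0.2821)  len=0.0416
  (v18,v23,v19) [-+-] → (-1.1999, -1.01509, -0.2821)–(-1.1999, -1.35746, -0.412877)  len=0.3665
  (v19,v23,v24) [-++] → (-1.1999, -1.35746, -0.412877)–(-1.1999, -1.47166, -0.4565)  len=0.1222
  (v19,v24,v15) [-+-] → (-1.1999, -1.47166, -0.4565)–(-1.1999, -1.66658, -0.141041)  len=0.3708
  (v15,v24,v20) [-++] → (-1.1999, -1.66658, -0.141041)–(-1.1999, -1.75376, 0)  len=0.1658

Chained into 2 loop(s):
  loop 1: 10 segments, perimeter = 2.6150
  loop 2: 10 segments, perimeter = 2.6150
Total perimeter = 5.230


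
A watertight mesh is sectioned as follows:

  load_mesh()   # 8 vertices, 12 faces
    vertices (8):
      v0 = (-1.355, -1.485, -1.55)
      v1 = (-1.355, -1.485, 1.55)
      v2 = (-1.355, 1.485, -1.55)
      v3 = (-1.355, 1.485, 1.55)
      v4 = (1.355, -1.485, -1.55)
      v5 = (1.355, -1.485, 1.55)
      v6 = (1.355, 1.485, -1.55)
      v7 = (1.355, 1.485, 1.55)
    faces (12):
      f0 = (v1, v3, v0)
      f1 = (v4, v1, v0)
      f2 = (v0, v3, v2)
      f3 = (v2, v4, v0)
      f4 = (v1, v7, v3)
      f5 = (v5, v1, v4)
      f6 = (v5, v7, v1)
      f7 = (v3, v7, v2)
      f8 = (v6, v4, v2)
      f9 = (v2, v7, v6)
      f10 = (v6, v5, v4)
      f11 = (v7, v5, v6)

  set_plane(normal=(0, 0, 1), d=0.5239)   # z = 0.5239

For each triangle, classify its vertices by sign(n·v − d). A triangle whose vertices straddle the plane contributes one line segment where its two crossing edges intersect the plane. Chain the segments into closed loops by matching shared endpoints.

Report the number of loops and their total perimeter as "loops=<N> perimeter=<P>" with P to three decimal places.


loops=1 perimeter=11.360

Straddling triangles (8 of 12):
  (v1,v3,v0) [++-] → (-1.355, 0.50193, 0.5239)–(-1.355, -1.485, 0.5239)  len=1.9869
  (v4,v1,v0) [-+-] → (-0.45799, -1.485, 0.5239)–(-1.355, -1.485, 0.5239)  len=0.8970
  (v0,v3,v2) [-+-] → (-1.355, 0.50193, 0.5239)–(-1.355, 1.485, 0.5239)  len=0.9831
  (v5,v1,v4) [++-] → (-0.45799, -1.485, 0.5239)–(1.355, -1.485, 0.5239)  len=1.8130
  (v3,v7,v2) [++-] → (0.45799, 1.485, 0.5239)–(-1.355, 1.485, 0.5239)  len=1.8130
  (v2,v7,v6) [-+-] → (0.45799, 1.485, 0.5239)–(1.355, 1.485, 0.5239)  len=0.8970
  (v6,v5,v4) [-+-] → (1.355, -0.50193, 0.5239)–(1.355, -1.485, 0.5239)  len=0.9831
  (v7,v5,v6) [++-] → (1.355, -0.50193, 0.5239)–(1.355, 1.485, 0.5239)  len=1.9869

Chained into 1 loop(s):
  loop 1: 8 segments, perimeter = 11.3600
Total perimeter = 11.360


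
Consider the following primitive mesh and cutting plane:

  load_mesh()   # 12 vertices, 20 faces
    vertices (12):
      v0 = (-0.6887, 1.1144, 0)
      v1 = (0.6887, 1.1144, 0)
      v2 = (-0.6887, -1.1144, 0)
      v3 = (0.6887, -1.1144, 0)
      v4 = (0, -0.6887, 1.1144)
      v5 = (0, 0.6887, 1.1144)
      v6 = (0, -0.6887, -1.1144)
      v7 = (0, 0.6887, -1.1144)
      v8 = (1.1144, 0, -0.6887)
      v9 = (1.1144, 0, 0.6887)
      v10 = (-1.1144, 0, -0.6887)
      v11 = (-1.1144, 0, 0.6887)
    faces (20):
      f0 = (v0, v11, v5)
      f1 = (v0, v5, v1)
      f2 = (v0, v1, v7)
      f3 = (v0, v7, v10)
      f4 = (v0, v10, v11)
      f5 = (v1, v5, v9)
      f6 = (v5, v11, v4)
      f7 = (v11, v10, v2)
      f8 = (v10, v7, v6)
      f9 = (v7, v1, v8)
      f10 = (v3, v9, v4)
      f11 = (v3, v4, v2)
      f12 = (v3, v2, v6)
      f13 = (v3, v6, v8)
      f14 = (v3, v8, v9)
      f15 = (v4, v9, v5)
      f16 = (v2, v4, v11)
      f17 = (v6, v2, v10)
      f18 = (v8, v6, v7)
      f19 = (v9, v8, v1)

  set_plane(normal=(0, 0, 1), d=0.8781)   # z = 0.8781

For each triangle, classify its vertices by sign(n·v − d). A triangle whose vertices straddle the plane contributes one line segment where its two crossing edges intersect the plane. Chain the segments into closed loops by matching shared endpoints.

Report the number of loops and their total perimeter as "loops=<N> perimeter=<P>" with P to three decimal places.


loops=1 perimeter=4.483

Straddling triangles (8 of 20):
  (v0,v11,v5) [--+] → (-0.618588, 0.306412, 0.8781)–(-0.146034, 0.778966, 0.8781)  len=0.6683
  (v0,v5,v1) [-+-] → (-0.146034, 0.778966, 0.8781)–(0.146034, 0.778966, 0.8781)  len=0.2921
  (v1,v5,v9) [-+-] → (0.146034, 0.778966, 0.8781)–(0.618588, 0.306412, 0.8781)  len=0.6683
  (v5,v11,v4) [+-+] → (-0.618588, 0.306412, 0.8781)–(-0.618588, -0.306412, 0.8781)  len=0.6128
  (v3,v9,v4) [--+] → (0.618588, -0.306412, 0.8781)–(0.146034, -0.778966, 0.8781)  len=0.6683
  (v3,v4,v2) [-+-] → (0.146034, -0.778966, 0.8781)–(-0.146034, -0.778966, 0.8781)  len=0.2921
  (v4,v9,v5) [+-+] → (0.618588, -0.306412, 0.8781)–(0.618588, 0.306412, 0.8781)  len=0.6128
  (v2,v4,v11) [-+-] → (-0.146034, -0.778966, 0.8781)–(-0.618588, -0.306412, 0.8781)  len=0.6683

Chained into 1 loop(s):
  loop 1: 8 segments, perimeter = 4.4830
Total perimeter = 4.483


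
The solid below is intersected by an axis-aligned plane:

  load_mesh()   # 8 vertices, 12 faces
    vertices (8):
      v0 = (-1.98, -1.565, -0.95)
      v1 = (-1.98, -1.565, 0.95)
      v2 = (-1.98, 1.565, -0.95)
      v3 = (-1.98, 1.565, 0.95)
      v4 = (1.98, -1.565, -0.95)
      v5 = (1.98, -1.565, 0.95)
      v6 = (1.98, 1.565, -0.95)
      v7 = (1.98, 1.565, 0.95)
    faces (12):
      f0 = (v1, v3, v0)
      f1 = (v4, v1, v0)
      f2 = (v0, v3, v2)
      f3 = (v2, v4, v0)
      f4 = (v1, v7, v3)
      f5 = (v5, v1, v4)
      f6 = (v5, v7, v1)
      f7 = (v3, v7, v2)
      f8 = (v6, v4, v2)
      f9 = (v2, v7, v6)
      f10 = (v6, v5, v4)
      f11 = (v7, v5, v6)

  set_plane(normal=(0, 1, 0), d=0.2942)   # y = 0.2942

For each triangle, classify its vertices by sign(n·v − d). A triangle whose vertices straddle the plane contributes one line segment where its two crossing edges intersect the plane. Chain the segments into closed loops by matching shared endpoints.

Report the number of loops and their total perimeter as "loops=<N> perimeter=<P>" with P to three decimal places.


Straddling triangles (8 of 12):
  (v1,v3,v0) [-+-] → (-1.98, 0.2942, 0.95)–(-1.98, 0.2942, 0.178588)  len=0.7714
  (v0,v3,v2) [-++] → (-1.98, 0.2942, 0.178588)–(-1.98, 0.2942, -0.95)  len=1.1286
  (v2,v4,v0) [+--] → (-0.372215, 0.2942, -0.95)–(-1.98, 0.2942, -0.95)  len=1.6078
  (v1,v7,v3) [-++] → (0.372215, 0.2942, 0.95)–(-1.98, 0.2942, 0.95)  len=2.3522
  (v5,v7,v1) [-+-] → (1.98, 0.2942, 0.95)–(0.372215, 0.2942, 0.95)  len=1.6078
  (v6,v4,v2) [+-+] → (1.98, 0.2942, -0.95)–(-0.372215, 0.2942, -0.95)  len=2.3522
  (v6,v5,v4) [+--] → (1.98, 0.2942, -0.178588)–(1.98, 0.2942, -0.95)  len=0.7714
  (v7,v5,v6) [+-+] → (1.98, 0.2942, 0.95)–(1.98, 0.2942, -0.178588)  len=1.1286

Chained into 1 loop(s):
  loop 1: 8 segments, perimeter = 11.7200
Total perimeter = 11.720

loops=1 perimeter=11.720


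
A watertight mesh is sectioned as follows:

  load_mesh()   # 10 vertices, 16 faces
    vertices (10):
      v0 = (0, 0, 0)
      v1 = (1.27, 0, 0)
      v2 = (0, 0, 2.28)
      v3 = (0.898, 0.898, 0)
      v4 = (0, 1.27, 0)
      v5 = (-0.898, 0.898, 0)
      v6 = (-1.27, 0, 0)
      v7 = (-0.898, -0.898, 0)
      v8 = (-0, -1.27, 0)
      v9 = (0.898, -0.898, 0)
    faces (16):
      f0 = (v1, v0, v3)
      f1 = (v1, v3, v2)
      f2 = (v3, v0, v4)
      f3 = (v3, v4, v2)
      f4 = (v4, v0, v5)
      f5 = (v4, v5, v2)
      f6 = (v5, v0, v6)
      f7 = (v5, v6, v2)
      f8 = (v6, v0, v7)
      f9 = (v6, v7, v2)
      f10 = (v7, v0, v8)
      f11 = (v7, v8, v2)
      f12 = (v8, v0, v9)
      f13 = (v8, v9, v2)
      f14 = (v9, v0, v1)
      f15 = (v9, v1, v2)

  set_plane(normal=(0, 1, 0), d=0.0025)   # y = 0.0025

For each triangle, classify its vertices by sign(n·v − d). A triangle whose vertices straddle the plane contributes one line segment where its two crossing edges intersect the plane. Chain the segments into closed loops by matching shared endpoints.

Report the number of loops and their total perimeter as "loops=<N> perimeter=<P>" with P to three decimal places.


loops=1 perimeter=7.749

Straddling triangles (8 of 16):
  (v1,v0,v3) [--+] → (0.0025, 0.0025, 0)–(1.26896, 0.0025, 0)  len=1.2665
  (v1,v3,v2) [-+-] → (1.26896, 0.0025, 0)–(0.0025, 0.0025, 2.27365)  len=2.6026
  (v3,v0,v4) [+-+] → (0.0025, 0.0025, 0)–(0, 0.0025, 0)  len=0.0025
  (v3,v4,v2) [++-] → (0, 0.0025, 2.27551)–(0.0025, 0.0025, 2.27365)  len=0.0031
  (v4,v0,v5) [+-+] → (0, 0.0025, 0)–(-0.0025, 0.0025, 0)  len=0.0025
  (v4,v5,v2) [++-] → (-0.0025, 0.0025, 2.27365)–(0, 0.0025, 2.27551)  len=0.0031
  (v5,v0,v6) [+--] → (-0.0025, 0.0025, 0)–(-1.26896, 0.0025, 0)  len=1.2665
  (v5,v6,v2) [+--] → (-1.26896, 0.0025, 0)–(-0.0025, 0.0025, 2.27365)  len=2.6026

Chained into 1 loop(s):
  loop 1: 8 segments, perimeter = 7.7493
Total perimeter = 7.749


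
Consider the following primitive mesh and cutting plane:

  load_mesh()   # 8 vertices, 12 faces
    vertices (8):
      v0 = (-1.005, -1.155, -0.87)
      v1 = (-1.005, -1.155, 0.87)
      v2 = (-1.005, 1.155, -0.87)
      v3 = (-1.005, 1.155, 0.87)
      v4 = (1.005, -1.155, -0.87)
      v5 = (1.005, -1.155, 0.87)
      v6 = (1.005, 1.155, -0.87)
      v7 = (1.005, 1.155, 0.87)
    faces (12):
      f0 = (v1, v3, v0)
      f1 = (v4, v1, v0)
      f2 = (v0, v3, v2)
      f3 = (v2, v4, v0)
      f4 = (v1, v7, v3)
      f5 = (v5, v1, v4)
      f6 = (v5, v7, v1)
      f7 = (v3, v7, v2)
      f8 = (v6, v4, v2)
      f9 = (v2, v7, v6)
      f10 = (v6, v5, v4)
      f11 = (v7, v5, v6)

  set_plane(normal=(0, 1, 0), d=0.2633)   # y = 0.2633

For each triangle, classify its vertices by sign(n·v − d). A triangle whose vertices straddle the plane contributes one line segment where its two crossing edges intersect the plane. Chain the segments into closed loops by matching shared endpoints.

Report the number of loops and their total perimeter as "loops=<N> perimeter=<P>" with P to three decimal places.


Straddling triangles (8 of 12):
  (v1,v3,v0) [-+-] → (-1.005, 0.2633, 0.87)–(-1.005, 0.2633, 0.19833)  len=0.6717
  (v0,v3,v2) [-++] → (-1.005, 0.2633, 0.19833)–(-1.005, 0.2633, -0.87)  len=1.0683
  (v2,v4,v0) [+--] → (-0.229105, 0.2633, -0.87)–(-1.005, 0.2633, -0.87)  len=0.7759
  (v1,v7,v3) [-++] → (0.229105, 0.2633, 0.87)–(-1.005, 0.2633, 0.87)  len=1.2341
  (v5,v7,v1) [-+-] → (1.005, 0.2633, 0.87)–(0.229105, 0.2633, 0.87)  len=0.7759
  (v6,v4,v2) [+-+] → (1.005, 0.2633, -0.87)–(-0.229105, 0.2633, -0.87)  len=1.2341
  (v6,v5,v4) [+--] → (1.005, 0.2633, -0.19833)–(1.005, 0.2633, -0.87)  len=0.6717
  (v7,v5,v6) [+-+] → (1.005, 0.2633, 0.87)–(1.005, 0.2633, -0.19833)  len=1.0683

Chained into 1 loop(s):
  loop 1: 8 segments, perimeter = 7.5000
Total perimeter = 7.500

loops=1 perimeter=7.500


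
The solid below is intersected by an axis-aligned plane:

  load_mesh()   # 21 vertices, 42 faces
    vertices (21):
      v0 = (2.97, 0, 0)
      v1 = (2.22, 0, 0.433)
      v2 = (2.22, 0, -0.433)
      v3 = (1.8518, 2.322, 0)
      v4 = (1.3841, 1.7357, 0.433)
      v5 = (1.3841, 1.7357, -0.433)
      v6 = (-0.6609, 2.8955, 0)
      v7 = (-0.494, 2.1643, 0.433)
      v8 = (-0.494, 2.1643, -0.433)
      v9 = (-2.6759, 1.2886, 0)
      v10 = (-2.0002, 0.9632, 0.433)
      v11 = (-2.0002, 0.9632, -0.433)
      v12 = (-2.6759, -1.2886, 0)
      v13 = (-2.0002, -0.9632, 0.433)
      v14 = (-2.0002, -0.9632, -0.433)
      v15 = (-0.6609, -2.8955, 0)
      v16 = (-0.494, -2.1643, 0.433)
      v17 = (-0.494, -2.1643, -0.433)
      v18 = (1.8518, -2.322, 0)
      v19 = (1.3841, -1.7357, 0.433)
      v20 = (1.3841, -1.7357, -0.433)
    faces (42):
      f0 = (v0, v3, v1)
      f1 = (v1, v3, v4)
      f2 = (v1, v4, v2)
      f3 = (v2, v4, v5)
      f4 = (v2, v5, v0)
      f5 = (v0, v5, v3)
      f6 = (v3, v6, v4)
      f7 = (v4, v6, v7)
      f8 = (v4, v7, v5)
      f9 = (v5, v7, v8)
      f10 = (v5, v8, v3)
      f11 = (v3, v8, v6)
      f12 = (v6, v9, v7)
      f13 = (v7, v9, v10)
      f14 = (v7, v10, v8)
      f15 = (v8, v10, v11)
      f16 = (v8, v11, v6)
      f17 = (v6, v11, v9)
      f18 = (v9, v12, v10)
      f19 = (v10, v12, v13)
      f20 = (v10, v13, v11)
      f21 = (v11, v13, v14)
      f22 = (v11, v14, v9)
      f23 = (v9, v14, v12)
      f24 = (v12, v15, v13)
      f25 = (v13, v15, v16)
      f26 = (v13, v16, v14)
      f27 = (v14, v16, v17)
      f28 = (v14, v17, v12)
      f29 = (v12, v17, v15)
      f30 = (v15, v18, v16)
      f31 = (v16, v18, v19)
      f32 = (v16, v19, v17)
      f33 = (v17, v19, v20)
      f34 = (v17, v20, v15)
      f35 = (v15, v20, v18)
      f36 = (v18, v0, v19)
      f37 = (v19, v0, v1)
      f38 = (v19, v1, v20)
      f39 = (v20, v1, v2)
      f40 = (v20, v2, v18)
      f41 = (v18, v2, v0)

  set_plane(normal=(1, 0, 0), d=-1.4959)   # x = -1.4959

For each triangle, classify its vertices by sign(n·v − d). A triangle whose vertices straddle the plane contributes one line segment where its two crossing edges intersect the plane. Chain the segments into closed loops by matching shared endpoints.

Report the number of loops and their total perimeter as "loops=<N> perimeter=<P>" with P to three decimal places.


Straddling triangles (12 of 42):
  (v6,v9,v7) [+-+] → (-1.4959, 2.22961, 0)–(-1.4959, 1.76219, 0.234172)  len=0.5228
  (v7,v9,v10) [+--] → (-1.4959, 1.76219, 0.234172)–(-1.4959, 1.36535, 0.433)  len=0.4439
  (v7,v10,v8) [+-+] → (-1.4959, 1.36535, 0.433)–(-1.4959, 1.36535, 0.143049)  len=0.2900
  (v8,v10,v11) [+--] → (-1.4959, 1.36535, 0.143049)–(-1.4959, 1.36535, -0.433)  len=0.5760
  (v8,v11,v6) [+-+] → (-1.4959, 1.36535, -0.433)–(-1.4959, 1.69079, -0.269958)  len=0.3640
  (v6,v11,v9) [+--] → (-1.4959, 1.69079, -0.269958)–(-1.4959, 2.22961, 0)  len=0.6027
  (v12,v15,v13) [-+-] → (-1.4959, -2.22961, 0)–(-1.4959, -1.69079, 0.269958)  len=0.6027
  (v13,v15,v16) [-++] → (-1.4959, -1.69079, 0.269958)–(-1.4959, -1.36535, 0.433)  len=0.3640
  (v13,v16,v14) [-+-] → (-1.4959, -1.36535, 0.433)–(-1.4959, -1.36535, -0.143049)  len=0.5760
  (v14,v16,v17) [-++] → (-1.4959, -1.36535, -0.143049)–(-1.4959, -1.36535, -0.433)  len=0.2900
  (v14,v17,v12) [-+-] → (-1.4959, -1.36535, -0.433)–(-1.4959, -1.76219, -0.234172)  len=0.4439
  (v12,v17,v15) [-++] → (-1.4959, -1.76219, -0.234172)–(-1.4959, -2.22961, 0)  len=0.5228

Chained into 2 loop(s):
  loop 1: 6 segments, perimeter = 2.7993
  loop 2: 6 segments, perimeter = 2.7993
Total perimeter = 5.599

loops=2 perimeter=5.599


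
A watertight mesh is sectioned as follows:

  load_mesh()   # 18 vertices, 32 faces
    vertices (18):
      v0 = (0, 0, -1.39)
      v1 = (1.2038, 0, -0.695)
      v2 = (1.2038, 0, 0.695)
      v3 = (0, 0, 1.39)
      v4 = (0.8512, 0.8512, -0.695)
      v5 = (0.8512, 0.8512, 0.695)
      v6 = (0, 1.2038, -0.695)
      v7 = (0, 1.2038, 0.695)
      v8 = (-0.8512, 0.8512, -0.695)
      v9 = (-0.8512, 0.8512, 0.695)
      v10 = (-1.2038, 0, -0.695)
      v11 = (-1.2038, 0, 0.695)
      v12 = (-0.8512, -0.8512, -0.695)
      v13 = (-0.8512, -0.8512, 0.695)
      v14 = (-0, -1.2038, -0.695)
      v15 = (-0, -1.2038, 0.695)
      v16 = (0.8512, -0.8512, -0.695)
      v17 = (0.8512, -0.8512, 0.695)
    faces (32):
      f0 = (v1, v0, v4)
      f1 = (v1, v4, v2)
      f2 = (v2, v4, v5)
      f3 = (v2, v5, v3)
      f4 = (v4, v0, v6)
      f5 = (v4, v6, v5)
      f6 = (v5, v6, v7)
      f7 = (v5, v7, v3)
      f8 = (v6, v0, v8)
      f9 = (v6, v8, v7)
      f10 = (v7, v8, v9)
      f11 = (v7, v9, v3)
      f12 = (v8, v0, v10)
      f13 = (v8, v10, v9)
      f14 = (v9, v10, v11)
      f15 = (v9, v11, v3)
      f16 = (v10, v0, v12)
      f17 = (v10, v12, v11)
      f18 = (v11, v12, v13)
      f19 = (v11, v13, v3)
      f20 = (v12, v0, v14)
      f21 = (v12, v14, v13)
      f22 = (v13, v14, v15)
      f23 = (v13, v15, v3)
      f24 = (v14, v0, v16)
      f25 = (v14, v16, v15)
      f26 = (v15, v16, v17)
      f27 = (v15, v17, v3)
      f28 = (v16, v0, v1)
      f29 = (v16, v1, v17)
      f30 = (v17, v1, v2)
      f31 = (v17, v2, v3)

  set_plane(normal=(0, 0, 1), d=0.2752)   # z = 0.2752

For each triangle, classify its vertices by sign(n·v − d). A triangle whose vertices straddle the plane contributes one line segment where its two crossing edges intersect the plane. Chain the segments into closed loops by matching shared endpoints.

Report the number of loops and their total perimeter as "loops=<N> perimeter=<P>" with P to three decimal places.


Straddling triangles (16 of 32):
  (v1,v4,v2) [--+] → (1.09731, 0.257075, 0.2752)–(1.2038, 0, 0.2752)  len=0.2783
  (v2,v4,v5) [+-+] → (1.09731, 0.257075, 0.2752)–(0.8512, 0.8512, 0.2752)  len=0.6431
  (v4,v6,v5) [--+] → (0.594125, 0.95769, 0.2752)–(0.8512, 0.8512, 0.2752)  len=0.2783
  (v5,v6,v7) [+-+] → (0.594125, 0.95769, 0.2752)–(0, 1.2038, 0.2752)  len=0.6431
  (v6,v8,v7) [--+] → (-0.257075, 1.09731, 0.2752)–(0, 1.2038, 0.2752)  len=0.2783
  (v7,v8,v9) [+-+] → (-0.257075, 1.09731, 0.2752)–(-0.8512, 0.8512, 0.2752)  len=0.6431
  (v8,v10,v9) [--+] → (-0.95769, 0.594125, 0.2752)–(-0.8512, 0.8512, 0.2752)  len=0.2783
  (v9,v10,v11) [+-+] → (-0.95769, 0.594125, 0.2752)–(-1.2038, 0, 0.2752)  len=0.6431
  (v10,v12,v11) [--+] → (-1.09731, -0.257075, 0.2752)–(-1.2038, 0, 0.2752)  len=0.2783
  (v11,v12,v13) [+-+] → (-1.09731, -0.257075, 0.2752)–(-0.8512, -0.8512, 0.2752)  len=0.6431
  (v12,v14,v13) [--+] → (-0.594125, -0.95769, 0.2752)–(-0.8512, -0.8512, 0.2752)  len=0.2783
  (v13,v14,v15) [+-+] → (-0.594125, -0.95769, 0.2752)–(0, -1.2038, 0.2752)  len=0.6431
  (v14,v16,v15) [--+] → (0.257075, -1.09731, 0.2752)–(0, -1.2038, 0.2752)  len=0.2783
  (v15,v16,v17) [+-+] → (0.257075, -1.09731, 0.2752)–(0.8512, -0.8512, 0.2752)  len=0.6431
  (v16,v1,v17) [--+] → (0.95769, -0.594125, 0.2752)–(0.8512, -0.8512, 0.2752)  len=0.2783
  (v17,v1,v2) [+-+] → (0.95769, -0.594125, 0.2752)–(1.2038, 0, 0.2752)  len=0.6431

Chained into 1 loop(s):
  loop 1: 16 segments, perimeter = 7.3707
Total perimeter = 7.371

loops=1 perimeter=7.371


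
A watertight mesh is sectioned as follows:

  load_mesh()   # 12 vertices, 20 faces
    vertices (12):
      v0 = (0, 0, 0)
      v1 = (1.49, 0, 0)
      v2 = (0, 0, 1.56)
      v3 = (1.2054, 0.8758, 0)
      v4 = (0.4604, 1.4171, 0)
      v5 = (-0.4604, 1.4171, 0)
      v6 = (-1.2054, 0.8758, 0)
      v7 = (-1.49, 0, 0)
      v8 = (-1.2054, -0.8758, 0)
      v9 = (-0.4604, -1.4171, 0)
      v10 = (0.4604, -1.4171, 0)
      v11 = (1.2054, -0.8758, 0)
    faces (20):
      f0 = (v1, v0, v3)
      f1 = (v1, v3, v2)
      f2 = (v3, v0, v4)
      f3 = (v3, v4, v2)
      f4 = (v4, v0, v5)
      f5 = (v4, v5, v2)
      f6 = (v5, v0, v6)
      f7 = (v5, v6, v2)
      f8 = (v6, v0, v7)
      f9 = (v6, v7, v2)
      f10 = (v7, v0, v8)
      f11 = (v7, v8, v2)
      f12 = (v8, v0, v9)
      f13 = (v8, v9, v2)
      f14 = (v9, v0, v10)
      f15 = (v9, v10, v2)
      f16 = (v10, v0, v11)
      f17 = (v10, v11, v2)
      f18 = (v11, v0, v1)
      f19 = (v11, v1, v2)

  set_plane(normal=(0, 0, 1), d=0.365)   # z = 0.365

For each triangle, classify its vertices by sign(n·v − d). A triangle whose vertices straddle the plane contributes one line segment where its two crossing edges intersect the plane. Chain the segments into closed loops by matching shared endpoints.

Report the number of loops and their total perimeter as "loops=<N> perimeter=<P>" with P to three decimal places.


loops=1 perimeter=7.054

Straddling triangles (10 of 20):
  (v1,v3,v2) [--+] → (0.923367, 0.670885, 0.365)–(1.14138, 0, 0.365)  len=0.7054
  (v3,v4,v2) [--+] → (0.352678, 1.08553, 0.365)–(0.923367, 0.670885, 0.365)  len=0.7054
  (v4,v5,v2) [--+] → (-0.352678, 1.08553, 0.365)–(0.352678, 1.08553, 0.365)  len=0.7054
  (v5,v6,v2) [--+] → (-0.923367, 0.670885, 0.365)–(-0.352678, 1.08553, 0.365)  len=0.7054
  (v6,v7,v2) [--+] → (-1.14138, 0, 0.365)–(-0.923367, 0.670885, 0.365)  len=0.7054
  (v7,v8,v2) [--+] → (-0.923367, -0.670885, 0.365)–(-1.14138, 0, 0.365)  len=0.7054
  (v8,v9,v2) [--+] → (-0.352678, -1.08553, 0.365)–(-0.923367, -0.670885, 0.365)  len=0.7054
  (v9,v10,v2) [--+] → (0.352678, -1.08553, 0.365)–(-0.352678, -1.08553, 0.365)  len=0.7054
  (v10,v11,v2) [--+] → (0.923367, -0.670885, 0.365)–(0.352678, -1.08553, 0.365)  len=0.7054
  (v11,v1,v2) [--+] → (1.14138, 0, 0.365)–(0.923367, -0.670885, 0.365)  len=0.7054

Chained into 1 loop(s):
  loop 1: 10 segments, perimeter = 7.0541
Total perimeter = 7.054


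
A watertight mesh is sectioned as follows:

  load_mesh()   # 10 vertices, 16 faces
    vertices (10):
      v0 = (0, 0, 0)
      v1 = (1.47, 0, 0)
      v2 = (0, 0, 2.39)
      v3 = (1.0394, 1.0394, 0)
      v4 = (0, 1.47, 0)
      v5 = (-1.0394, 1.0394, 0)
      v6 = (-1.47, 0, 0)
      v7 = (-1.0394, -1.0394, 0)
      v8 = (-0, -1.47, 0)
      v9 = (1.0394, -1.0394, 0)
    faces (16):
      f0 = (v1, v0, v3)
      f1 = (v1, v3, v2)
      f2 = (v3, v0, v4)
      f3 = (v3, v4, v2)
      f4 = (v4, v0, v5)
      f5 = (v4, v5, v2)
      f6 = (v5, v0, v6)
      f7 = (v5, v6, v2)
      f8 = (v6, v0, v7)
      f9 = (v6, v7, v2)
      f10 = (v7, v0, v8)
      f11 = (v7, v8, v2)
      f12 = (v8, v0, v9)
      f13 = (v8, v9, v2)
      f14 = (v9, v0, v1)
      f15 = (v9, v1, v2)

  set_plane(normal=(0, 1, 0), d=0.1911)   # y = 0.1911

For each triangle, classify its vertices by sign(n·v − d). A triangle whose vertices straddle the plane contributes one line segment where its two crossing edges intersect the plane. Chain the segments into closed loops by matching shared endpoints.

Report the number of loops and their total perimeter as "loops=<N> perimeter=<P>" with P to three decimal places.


Straddling triangles (8 of 16):
  (v1,v0,v3) [--+] → (0.1911, 0.1911, 0)–(1.39083, 0.1911, 0)  len=1.1997
  (v1,v3,v2) [-+-] → (1.39083, 0.1911, 0)–(0.1911, 0.1911, 1.95058)  len=2.2900
  (v3,v0,v4) [+-+] → (0.1911, 0.1911, 0)–(0, 0.1911, 0)  len=0.1911
  (v3,v4,v2) [++-] → (0, 0.1911, 2.0793)–(0.1911, 0.1911, 1.95058)  len=0.2304
  (v4,v0,v5) [+-+] → (0, 0.1911, 0)–(-0.1911, 0.1911, 0)  len=0.1911
  (v4,v5,v2) [++-] → (-0.1911, 0.1911, 1.95058)–(0, 0.1911, 2.0793)  len=0.2304
  (v5,v0,v6) [+--] → (-0.1911, 0.1911, 0)–(-1.39083, 0.1911, 0)  len=1.1997
  (v5,v6,v2) [+--] → (-1.39083, 0.1911, 0)–(-0.1911, 0.1911, 1.95058)  len=2.2900

Chained into 1 loop(s):
  loop 1: 8 segments, perimeter = 7.8225
Total perimeter = 7.822

loops=1 perimeter=7.822


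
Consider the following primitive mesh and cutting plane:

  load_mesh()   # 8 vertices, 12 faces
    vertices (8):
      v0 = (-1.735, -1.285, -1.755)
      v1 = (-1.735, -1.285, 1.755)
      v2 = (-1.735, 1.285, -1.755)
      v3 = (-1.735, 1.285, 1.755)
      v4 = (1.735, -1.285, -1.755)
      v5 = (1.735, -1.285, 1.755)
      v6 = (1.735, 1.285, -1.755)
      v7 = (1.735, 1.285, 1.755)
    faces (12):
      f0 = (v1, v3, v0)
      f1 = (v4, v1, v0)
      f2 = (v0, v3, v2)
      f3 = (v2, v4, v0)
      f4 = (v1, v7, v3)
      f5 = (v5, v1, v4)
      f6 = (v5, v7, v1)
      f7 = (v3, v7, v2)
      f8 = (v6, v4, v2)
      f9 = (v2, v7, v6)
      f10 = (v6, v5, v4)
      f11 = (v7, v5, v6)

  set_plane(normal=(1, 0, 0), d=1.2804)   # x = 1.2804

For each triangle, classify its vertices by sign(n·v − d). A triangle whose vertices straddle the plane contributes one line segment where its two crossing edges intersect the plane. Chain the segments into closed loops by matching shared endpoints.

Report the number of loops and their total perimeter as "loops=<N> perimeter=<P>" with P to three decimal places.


loops=1 perimeter=12.160

Straddling triangles (8 of 12):
  (v4,v1,v0) [+--] → (1.2804, -1.285, -1.29516)–(1.2804, -1.285, -1.755)  len=0.4598
  (v2,v4,v0) [-+-] → (1.2804, -0.948308, -1.755)–(1.2804, -1.285, -1.755)  len=0.3367
  (v1,v7,v3) [-+-] → (1.2804, 0.948308, 1.755)–(1.2804, 1.285, 1.755)  len=0.3367
  (v5,v1,v4) [+-+] → (1.2804, -1.285, 1.755)–(1.2804, -1.285, -1.29516)  len=3.0502
  (v5,v7,v1) [++-] → (1.2804, 0.948308, 1.755)–(1.2804, -1.285, 1.755)  len=2.2333
  (v3,v7,v2) [-+-] → (1.2804, 1.285, 1.755)–(1.2804, 1.285, 1.29516)  len=0.4598
  (v6,v4,v2) [++-] → (1.2804, -0.948308, -1.755)–(1.2804, 1.285, -1.755)  len=2.2333
  (v2,v7,v6) [-++] → (1.2804, 1.285, 1.29516)–(1.2804, 1.285, -1.755)  len=3.0502

Chained into 1 loop(s):
  loop 1: 8 segments, perimeter = 12.1600
Total perimeter = 12.160


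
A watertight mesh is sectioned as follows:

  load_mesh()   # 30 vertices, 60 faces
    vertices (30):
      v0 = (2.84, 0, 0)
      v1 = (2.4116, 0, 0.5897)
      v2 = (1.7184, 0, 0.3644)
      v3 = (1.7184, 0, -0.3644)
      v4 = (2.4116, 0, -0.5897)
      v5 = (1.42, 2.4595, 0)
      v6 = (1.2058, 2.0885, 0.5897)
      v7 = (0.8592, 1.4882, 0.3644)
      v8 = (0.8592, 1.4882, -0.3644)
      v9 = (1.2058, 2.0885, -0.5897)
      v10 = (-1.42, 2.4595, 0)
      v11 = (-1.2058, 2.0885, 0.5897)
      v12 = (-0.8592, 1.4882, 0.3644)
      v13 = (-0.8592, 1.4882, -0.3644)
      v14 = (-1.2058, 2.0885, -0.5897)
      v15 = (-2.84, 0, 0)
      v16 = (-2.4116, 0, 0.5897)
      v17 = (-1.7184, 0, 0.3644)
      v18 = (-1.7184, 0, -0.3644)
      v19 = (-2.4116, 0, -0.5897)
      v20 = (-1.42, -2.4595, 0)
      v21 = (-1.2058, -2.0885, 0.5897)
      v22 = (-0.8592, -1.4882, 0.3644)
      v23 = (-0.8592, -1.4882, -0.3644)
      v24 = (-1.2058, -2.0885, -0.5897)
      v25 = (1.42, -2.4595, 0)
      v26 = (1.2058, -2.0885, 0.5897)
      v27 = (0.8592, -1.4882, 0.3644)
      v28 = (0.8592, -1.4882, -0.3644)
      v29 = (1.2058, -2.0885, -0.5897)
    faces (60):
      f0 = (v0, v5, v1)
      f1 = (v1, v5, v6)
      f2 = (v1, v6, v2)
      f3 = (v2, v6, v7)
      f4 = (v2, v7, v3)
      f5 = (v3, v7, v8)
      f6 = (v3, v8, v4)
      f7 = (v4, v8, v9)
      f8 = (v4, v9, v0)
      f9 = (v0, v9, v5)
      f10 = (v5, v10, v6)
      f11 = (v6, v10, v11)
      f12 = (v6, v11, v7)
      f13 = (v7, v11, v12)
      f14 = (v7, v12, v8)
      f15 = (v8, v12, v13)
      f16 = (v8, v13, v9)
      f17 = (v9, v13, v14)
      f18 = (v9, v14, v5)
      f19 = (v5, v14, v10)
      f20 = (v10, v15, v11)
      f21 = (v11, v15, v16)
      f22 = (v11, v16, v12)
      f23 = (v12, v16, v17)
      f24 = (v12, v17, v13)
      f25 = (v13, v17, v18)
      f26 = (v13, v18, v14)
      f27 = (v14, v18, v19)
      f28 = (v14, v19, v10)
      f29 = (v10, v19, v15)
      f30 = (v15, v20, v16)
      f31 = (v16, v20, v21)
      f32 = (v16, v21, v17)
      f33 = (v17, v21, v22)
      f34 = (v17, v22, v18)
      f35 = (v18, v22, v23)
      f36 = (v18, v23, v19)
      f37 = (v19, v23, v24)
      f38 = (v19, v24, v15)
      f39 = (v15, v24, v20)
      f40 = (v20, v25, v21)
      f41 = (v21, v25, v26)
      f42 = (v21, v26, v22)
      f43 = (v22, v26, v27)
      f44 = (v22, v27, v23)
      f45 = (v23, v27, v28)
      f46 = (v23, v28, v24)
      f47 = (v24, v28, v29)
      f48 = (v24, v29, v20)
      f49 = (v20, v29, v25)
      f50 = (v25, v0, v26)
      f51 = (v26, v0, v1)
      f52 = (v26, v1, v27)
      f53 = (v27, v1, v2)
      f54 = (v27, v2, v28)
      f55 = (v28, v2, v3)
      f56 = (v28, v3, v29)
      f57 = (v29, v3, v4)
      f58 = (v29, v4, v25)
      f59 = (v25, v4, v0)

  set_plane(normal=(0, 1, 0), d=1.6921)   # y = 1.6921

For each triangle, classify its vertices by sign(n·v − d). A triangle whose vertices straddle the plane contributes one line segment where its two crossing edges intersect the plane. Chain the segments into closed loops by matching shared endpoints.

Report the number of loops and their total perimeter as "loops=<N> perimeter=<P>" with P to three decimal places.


Straddling triangles (18 of 60):
  (v0,v5,v1) [-+-] → (1.86306, 1.6921, 0)–(1.72939, 1.6921, 0.183995)  len=0.2274
  (v1,v5,v6) [-++] → (1.72939, 1.6921, 0.183995)–(1.43466, 1.6921, 0.5897)  len=0.5015
  (v1,v6,v2) [-+-] → (1.43466, 1.6921, 0.5897)–(1.30309, 1.6921, 0.546938)  len=0.1383
  (v2,v6,v7) [-+-] → (1.30309, 1.6921, 0.546938)–(0.976927, 1.6921, 0.440926)  len=0.3430
  (v4,v8,v9) [--+] → (0.976927, 1.6921, -0.440926)–(1.43466, 1.6921, -0.5897)  len=0.4813
  (v4,v9,v0) [-+-] → (1.43466, 1.6921, -0.5897)–(1.51597, 1.6921, -0.477774)  len=0.1383
  (v0,v9,v5) [-++] → (1.51597, 1.6921, -0.477774)–(1.86306, 1.6921, 0)  len=0.5905
  (v6,v11,v7) [++-] → (0.157795, 1.6921, 0.440926)–(0.976927, 1.6921, 0.440926)  len=0.8191
  (v7,v11,v12) [-+-] → (0.157795, 1.6921, 0.440926)–(-0.976927, 1.6921, 0.440926)  len=1.1347
  (v8,v13,v9) [--+] → (-0.157795, 1.6921, -0.440926)–(0.976927, 1.6921, -0.440926)  len=1.1347
  (v9,v13,v14) [+-+] → (-0.157795, 1.6921, -0.440926)–(-0.976927, 1.6921, -0.440926)  len=0.8191
  (v10,v15,v11) [+-+] → (-1.86306, 1.6921, 0)–(-1.51597, 1.6921, 0.477774)  len=0.5905
  (v11,v15,v16) [+--] → (-1.51597, 1.6921, 0.477774)–(-1.43466, 1.6921, 0.5897)  len=0.1383
  (v11,v16,v12) [+--] → (-1.43466, 1.6921, 0.5897)–(-0.976927, 1.6921, 0.440926)  len=0.4813
  (v13,v18,v14) [--+] → (-1.30309, 1.6921, -0.546938)–(-0.976927, 1.6921, -0.440926)  len=0.3430
  (v14,v18,v19) [+--] → (-1.30309, 1.6921, -0.546938)–(-1.43466, 1.6921, -0.5897)  len=0.1383
  (v14,v19,v10) [+-+] → (-1.43466, 1.6921, -0.5897)–(-1.72939, 1.6921, -0.183995)  len=0.5015
  (v10,v19,v15) [+--] → (-1.72939, 1.6921, -0.183995)–(-1.86306, 1.6921, 0)  len=0.2274

Chained into 1 loop(s):
  loop 1: 18 segments, perimeter = 8.7485
Total perimeter = 8.748

loops=1 perimeter=8.748
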